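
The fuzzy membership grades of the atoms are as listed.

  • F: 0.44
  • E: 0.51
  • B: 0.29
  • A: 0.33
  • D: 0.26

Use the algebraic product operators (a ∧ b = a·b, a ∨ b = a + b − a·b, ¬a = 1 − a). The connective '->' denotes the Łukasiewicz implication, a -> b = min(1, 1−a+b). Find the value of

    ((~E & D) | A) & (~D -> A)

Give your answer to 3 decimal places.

0.245

~E = 1 − 0.5100 = 0.4900
~E & D = a·b on (0.4900, 0.2600) = 0.1274
(~E & D) | A = a + b − a·b on (0.1274, 0.3300) = 0.4154
~D = 1 − 0.2600 = 0.7400
~D -> A  [Łukasiewicz: min(1, 1−a+b)] with a=0.7400, b=0.3300 → 0.5900
((~E & D) | A) & (~D -> A) = a·b on (0.4154, 0.5900) = 0.2451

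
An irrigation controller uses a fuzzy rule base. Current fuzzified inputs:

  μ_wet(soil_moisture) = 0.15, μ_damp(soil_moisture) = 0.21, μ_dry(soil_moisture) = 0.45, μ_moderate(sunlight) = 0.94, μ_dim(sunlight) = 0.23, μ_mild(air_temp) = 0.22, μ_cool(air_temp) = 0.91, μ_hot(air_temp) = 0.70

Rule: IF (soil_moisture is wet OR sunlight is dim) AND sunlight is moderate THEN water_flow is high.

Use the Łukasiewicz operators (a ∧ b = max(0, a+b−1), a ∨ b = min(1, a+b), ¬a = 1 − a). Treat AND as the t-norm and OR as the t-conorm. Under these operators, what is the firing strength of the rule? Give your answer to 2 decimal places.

firing strength: (wet=0.15 OR dim=0.23) = 0.38; AND[max(0, a+b−1)] with moderate=0.94 → w = 0.32

0.32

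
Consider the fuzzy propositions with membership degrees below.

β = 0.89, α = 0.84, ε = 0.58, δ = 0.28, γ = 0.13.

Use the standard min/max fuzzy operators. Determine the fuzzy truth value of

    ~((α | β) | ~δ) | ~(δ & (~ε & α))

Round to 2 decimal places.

0.72

α | β = max(a, b) on (0.84, 0.89) = 0.89
~δ = 1 − 0.28 = 0.72
(α | β) | ~δ = max(a, b) on (0.89, 0.72) = 0.89
~((α | β) | ~δ) = 1 − 0.89 = 0.11
~ε = 1 − 0.58 = 0.42
~ε & α = min(a, b) on (0.42, 0.84) = 0.42
δ & (~ε & α) = min(a, b) on (0.28, 0.42) = 0.28
~(δ & (~ε & α)) = 1 − 0.28 = 0.72
~((α | β) | ~δ) | ~(δ & (~ε & α)) = max(a, b) on (0.11, 0.72) = 0.72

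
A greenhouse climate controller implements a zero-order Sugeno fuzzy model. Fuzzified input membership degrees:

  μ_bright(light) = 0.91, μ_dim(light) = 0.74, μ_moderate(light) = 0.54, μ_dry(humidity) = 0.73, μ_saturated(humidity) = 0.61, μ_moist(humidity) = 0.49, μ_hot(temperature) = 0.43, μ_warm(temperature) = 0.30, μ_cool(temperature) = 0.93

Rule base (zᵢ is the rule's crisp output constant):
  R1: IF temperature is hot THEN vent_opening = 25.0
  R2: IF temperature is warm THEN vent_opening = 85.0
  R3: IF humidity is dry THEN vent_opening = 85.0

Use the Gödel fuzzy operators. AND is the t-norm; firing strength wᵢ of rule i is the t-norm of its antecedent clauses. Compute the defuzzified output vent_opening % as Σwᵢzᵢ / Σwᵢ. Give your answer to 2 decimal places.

67.33

R1 (z=25.0): hot=0.43 → w = 0.43
R2 (z=85.0): warm=0.30 → w = 0.30
R3 (z=85.0): dry=0.73 → w = 0.73
Weighted average = (0.43·25.0 + 0.30·85.0 + 0.73·85.0) / (0.43 + 0.30 + 0.73)
  = 98.3000 / 1.4600 = 67.33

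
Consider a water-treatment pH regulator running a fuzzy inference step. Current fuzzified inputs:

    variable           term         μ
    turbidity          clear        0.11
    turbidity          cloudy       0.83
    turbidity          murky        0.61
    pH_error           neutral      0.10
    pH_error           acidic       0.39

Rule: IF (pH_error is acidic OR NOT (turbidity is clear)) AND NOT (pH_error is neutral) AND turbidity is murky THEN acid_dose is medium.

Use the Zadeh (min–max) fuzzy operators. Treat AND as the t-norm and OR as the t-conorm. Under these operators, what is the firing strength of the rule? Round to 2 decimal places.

0.61

firing strength: (acidic=0.39 OR ¬clear=1−0.11=0.89) = 0.89; AND[min(a, b)] with ¬neutral=1−0.10=0.90, murky=0.61 → w = 0.61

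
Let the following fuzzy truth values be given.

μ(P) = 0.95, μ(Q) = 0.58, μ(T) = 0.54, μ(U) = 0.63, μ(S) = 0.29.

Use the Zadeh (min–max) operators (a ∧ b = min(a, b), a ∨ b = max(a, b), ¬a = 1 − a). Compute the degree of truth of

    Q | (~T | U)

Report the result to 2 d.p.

~T = 1 − 0.54 = 0.46
~T | U = max(a, b) on (0.46, 0.63) = 0.63
Q | (~T | U) = max(a, b) on (0.58, 0.63) = 0.63

0.63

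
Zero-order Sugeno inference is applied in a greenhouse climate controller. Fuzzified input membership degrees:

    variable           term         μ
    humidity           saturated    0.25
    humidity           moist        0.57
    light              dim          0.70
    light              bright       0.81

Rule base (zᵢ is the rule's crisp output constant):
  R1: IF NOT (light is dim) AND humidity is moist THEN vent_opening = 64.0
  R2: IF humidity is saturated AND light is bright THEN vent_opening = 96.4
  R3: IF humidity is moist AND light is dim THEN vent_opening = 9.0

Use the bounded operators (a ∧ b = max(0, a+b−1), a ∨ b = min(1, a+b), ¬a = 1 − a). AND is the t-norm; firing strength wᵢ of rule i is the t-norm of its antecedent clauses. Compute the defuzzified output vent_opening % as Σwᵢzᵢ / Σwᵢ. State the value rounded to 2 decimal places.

24.89

R1 (z=64.0): ¬dim=1−0.70=0.30, moist=0.57; AND[max(0, a+b−1)] → w = 0.00
R2 (z=96.4): saturated=0.25, bright=0.81; AND[max(0, a+b−1)] → w = 0.06
R3 (z=9.0): moist=0.57, dim=0.70; AND[max(0, a+b−1)] → w = 0.27
Weighted average = (0.00·64.0 + 0.06·96.4 + 0.27·9.0) / (0.00 + 0.06 + 0.27)
  = 8.2140 / 0.3300 = 24.89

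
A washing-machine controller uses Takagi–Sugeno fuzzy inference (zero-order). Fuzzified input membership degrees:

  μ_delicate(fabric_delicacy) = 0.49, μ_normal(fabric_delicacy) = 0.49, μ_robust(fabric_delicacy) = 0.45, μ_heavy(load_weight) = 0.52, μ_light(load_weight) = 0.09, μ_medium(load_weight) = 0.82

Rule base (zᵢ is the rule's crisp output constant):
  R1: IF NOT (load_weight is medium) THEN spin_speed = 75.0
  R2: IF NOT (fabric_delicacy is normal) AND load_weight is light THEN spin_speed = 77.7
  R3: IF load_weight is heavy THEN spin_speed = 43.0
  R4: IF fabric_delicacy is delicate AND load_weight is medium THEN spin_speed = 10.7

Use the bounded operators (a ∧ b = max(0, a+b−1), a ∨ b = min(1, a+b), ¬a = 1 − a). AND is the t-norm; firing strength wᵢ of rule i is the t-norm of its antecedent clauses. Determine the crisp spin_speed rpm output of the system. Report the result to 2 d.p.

R1 (z=75.0): ¬medium=1−0.82=0.18 → w = 0.18
R2 (z=77.7): ¬normal=1−0.49=0.51, light=0.09; AND[max(0, a+b−1)] → w = 0.00
R3 (z=43.0): heavy=0.52 → w = 0.52
R4 (z=10.7): delicate=0.49, medium=0.82; AND[max(0, a+b−1)] → w = 0.31
Weighted average = (0.18·75.0 + 0.00·77.7 + 0.52·43.0 + 0.31·10.7) / (0.18 + 0.00 + 0.52 + 0.31)
  = 39.1770 / 1.0100 = 38.79

38.79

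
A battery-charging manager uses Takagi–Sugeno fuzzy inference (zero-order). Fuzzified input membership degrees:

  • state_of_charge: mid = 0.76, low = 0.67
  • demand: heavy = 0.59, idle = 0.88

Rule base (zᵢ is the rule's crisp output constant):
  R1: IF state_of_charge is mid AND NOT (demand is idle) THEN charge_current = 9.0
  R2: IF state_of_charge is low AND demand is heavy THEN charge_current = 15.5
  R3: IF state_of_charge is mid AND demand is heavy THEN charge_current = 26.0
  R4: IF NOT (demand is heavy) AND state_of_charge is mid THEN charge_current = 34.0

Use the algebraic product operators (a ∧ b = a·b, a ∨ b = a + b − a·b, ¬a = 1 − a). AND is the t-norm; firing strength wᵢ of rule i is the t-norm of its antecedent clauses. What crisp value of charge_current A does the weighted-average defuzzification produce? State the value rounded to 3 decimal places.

R1 (z=9.0): mid=0.76, ¬idle=1−0.88=0.12; AND[a·b] → w = 0.0912
R2 (z=15.5): low=0.67, heavy=0.59; AND[a·b] → w = 0.3953
R3 (z=26.0): mid=0.76, heavy=0.59; AND[a·b] → w = 0.4484
R4 (z=34.0): ¬heavy=1−0.59=0.41, mid=0.76; AND[a·b] → w = 0.3116
Weighted average = (0.0912·9.0 + 0.3953·15.5 + 0.4484·26.0 + 0.3116·34.0) / (0.0912 + 0.3953 + 0.4484 + 0.3116)
  = 29.2007 / 1.2465 = 23.426

23.426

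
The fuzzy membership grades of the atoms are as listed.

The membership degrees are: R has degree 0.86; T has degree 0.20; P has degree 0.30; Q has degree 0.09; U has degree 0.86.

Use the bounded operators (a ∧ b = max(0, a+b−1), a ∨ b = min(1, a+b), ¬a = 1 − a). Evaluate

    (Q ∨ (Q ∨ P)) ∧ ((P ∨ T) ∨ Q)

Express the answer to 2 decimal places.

Q ∨ P = min(1, a+b) on (0.09, 0.30) = 0.39
Q ∨ (Q ∨ P) = min(1, a+b) on (0.09, 0.39) = 0.48
P ∨ T = min(1, a+b) on (0.30, 0.20) = 0.50
(P ∨ T) ∨ Q = min(1, a+b) on (0.50, 0.09) = 0.59
(Q ∨ (Q ∨ P)) ∧ ((P ∨ T) ∨ Q) = max(0, a+b−1) on (0.48, 0.59) = 0.07

0.07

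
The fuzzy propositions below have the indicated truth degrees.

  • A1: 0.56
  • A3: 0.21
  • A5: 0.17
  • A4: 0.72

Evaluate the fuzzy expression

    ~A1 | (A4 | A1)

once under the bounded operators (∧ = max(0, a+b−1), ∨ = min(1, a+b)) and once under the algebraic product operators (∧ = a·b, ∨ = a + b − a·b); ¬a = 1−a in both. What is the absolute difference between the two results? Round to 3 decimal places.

Under bounded:
  ~A1 = 1 − 0.56 = 0.44
  A4 | A1 = min(1, a+b) on (0.72, 0.56) = 1.00
  ~A1 | (A4 | A1) = min(1, a+b) on (0.44, 1.00) = 1.00
  → value = 1.0000
Under algebraic product:
  ~A1 = 1 − 0.5600 = 0.4400
  A4 | A1 = a + b − a·b on (0.7200, 0.5600) = 0.8768
  ~A1 | (A4 | A1) = a + b − a·b on (0.4400, 0.8768) = 0.9310
  → value = 0.9310
|1.0000 − 0.9310| = 0.069

0.069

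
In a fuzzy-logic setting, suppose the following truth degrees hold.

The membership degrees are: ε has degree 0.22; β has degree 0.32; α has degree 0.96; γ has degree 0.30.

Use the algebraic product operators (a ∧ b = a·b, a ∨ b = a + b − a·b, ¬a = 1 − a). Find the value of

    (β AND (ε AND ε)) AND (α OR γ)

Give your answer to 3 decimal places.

ε AND ε = a·b on (0.2200, 0.2200) = 0.0484
β AND (ε AND ε) = a·b on (0.3200, 0.0484) = 0.0155
α OR γ = a + b − a·b on (0.9600, 0.3000) = 0.9720
(β AND (ε AND ε)) AND (α OR γ) = a·b on (0.0155, 0.9720) = 0.0151

0.015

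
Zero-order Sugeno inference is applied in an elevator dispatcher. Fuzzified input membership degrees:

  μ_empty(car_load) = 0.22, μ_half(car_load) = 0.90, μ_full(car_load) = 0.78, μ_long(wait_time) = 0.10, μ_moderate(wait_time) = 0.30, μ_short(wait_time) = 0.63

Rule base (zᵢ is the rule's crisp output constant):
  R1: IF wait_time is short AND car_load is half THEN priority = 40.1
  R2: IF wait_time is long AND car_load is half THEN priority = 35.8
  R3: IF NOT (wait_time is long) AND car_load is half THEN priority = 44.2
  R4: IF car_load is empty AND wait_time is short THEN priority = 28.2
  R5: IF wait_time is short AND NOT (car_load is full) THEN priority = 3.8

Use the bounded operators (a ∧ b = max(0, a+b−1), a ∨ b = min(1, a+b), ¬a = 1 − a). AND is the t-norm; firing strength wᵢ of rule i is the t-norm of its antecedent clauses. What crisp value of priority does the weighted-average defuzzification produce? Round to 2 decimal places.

R1 (z=40.1): short=0.63, half=0.90; AND[max(0, a+b−1)] → w = 0.53
R2 (z=35.8): long=0.10, half=0.90; AND[max(0, a+b−1)] → w = 0.00
R3 (z=44.2): ¬long=1−0.10=0.90, half=0.90; AND[max(0, a+b−1)] → w = 0.80
R4 (z=28.2): empty=0.22, short=0.63; AND[max(0, a+b−1)] → w = 0.00
R5 (z=3.8): short=0.63, ¬full=1−0.78=0.22; AND[max(0, a+b−1)] → w = 0.00
Weighted average = (0.53·40.1 + 0.00·35.8 + 0.80·44.2 + 0.00·28.2 + 0.00·3.8) / (0.53 + 0.00 + 0.80 + 0.00 + 0.00)
  = 56.6130 / 1.3300 = 42.57

42.57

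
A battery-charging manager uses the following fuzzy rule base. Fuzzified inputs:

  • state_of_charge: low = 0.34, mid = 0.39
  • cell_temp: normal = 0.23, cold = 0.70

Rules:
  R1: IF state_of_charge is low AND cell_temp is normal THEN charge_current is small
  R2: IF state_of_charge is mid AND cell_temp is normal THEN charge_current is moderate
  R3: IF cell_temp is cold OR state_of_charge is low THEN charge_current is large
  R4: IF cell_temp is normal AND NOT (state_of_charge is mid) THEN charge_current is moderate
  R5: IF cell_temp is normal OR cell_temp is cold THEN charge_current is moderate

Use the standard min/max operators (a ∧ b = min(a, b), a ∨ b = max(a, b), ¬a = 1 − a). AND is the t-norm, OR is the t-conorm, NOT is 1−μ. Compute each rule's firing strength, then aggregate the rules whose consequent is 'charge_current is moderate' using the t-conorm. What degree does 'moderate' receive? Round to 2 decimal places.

R1: low=0.34, normal=0.23; AND[min(a, b)] → w = 0.23
R2: mid=0.39, normal=0.23; AND[min(a, b)] → w = 0.23
R3: cold=0.70, low=0.34; OR[max(a, b)] → w = 0.70
R4: normal=0.23, ¬mid=1−0.39=0.61; AND[min(a, b)] → w = 0.23
R5: normal=0.23, cold=0.70; OR[max(a, b)] → w = 0.70
Rules with consequent 'moderate': {R2, R4, R5} → strengths 0.23, 0.23, 0.70
Aggregate via t-conorm [max(a, b)]: 0.70

0.70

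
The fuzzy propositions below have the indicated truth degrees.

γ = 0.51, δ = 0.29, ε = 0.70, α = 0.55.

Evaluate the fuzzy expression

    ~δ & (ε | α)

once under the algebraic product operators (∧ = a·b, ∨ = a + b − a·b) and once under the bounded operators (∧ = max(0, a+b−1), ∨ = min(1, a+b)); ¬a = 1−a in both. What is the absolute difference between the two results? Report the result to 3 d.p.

Under algebraic product:
  ~δ = 1 − 0.2900 = 0.7100
  ε | α = a + b − a·b on (0.7000, 0.5500) = 0.8650
  ~δ & (ε | α) = a·b on (0.7100, 0.8650) = 0.6141
  → value = 0.6141
Under bounded:
  ~δ = 1 − 0.29 = 0.71
  ε | α = min(1, a+b) on (0.70, 0.55) = 1.00
  ~δ & (ε | α) = max(0, a+b−1) on (0.71, 1.00) = 0.71
  → value = 0.7100
|0.6141 − 0.7100| = 0.096

0.096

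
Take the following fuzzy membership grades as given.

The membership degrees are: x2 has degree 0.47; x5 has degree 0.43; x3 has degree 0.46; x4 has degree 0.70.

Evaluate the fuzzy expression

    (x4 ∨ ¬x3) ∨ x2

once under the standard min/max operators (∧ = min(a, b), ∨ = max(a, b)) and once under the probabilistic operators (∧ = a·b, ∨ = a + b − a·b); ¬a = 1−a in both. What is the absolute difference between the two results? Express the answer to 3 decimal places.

0.227

Under standard min/max:
  ¬x3 = 1 − 0.46 = 0.54
  x4 ∨ ¬x3 = max(a, b) on (0.70, 0.54) = 0.70
  (x4 ∨ ¬x3) ∨ x2 = max(a, b) on (0.70, 0.47) = 0.70
  → value = 0.7000
Under probabilistic:
  ¬x3 = 1 − 0.4600 = 0.5400
  x4 ∨ ¬x3 = a + b − a·b on (0.7000, 0.5400) = 0.8620
  (x4 ∨ ¬x3) ∨ x2 = a + b − a·b on (0.8620, 0.4700) = 0.9269
  → value = 0.9269
|0.7000 − 0.9269| = 0.227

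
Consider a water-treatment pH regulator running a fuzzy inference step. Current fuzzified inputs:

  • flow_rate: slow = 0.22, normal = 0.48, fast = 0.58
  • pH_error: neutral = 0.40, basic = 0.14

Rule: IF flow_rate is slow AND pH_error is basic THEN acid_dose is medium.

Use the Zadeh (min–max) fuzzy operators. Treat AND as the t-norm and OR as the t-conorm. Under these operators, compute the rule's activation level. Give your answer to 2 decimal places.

0.14

firing strength: slow=0.22, basic=0.14; AND[min(a, b)] → w = 0.14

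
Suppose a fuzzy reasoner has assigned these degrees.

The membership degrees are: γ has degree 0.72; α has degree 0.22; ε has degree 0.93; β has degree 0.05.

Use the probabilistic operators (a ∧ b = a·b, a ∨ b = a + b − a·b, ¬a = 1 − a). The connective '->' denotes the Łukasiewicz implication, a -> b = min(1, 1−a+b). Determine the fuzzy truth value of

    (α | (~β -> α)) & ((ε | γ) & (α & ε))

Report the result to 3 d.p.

0.086

~β = 1 − 0.0500 = 0.9500
~β -> α  [Łukasiewicz: min(1, 1−a+b)] with a=0.9500, b=0.2200 → 0.2700
α | (~β -> α) = a + b − a·b on (0.2200, 0.2700) = 0.4306
ε | γ = a + b − a·b on (0.9300, 0.7200) = 0.9804
α & ε = a·b on (0.2200, 0.9300) = 0.2046
(ε | γ) & (α & ε) = a·b on (0.9804, 0.2046) = 0.2006
(α | (~β -> α)) & ((ε | γ) & (α & ε)) = a·b on (0.4306, 0.2006) = 0.0864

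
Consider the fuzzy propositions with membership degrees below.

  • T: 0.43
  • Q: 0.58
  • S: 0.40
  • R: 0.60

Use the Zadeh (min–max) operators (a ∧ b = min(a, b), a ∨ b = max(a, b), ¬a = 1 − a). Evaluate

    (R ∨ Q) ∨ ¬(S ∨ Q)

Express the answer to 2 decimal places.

R ∨ Q = max(a, b) on (0.60, 0.58) = 0.60
S ∨ Q = max(a, b) on (0.40, 0.58) = 0.58
¬(S ∨ Q) = 1 − 0.58 = 0.42
(R ∨ Q) ∨ ¬(S ∨ Q) = max(a, b) on (0.60, 0.42) = 0.60

0.60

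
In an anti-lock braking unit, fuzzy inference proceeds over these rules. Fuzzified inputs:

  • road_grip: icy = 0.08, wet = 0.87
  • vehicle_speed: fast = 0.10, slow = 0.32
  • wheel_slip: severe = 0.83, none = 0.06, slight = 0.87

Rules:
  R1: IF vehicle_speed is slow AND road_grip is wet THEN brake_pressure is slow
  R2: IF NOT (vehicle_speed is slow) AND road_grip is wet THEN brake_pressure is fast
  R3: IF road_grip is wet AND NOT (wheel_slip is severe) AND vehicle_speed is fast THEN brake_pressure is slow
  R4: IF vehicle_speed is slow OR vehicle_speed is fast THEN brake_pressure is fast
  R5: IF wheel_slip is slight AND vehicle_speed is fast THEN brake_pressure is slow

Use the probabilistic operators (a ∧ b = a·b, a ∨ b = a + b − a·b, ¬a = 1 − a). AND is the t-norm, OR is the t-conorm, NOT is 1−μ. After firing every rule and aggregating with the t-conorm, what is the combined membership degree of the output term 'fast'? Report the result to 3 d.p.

0.750

R1: slow=0.32, wet=0.87; AND[a·b] → w = 0.2784
R2: ¬slow=1−0.32=0.68, wet=0.87; AND[a·b] → w = 0.5916
R3: wet=0.87, ¬severe=1−0.83=0.17, fast=0.10; AND[a·b] → w = 0.0148
R4: slow=0.32, fast=0.10; OR[a + b − a·b] → w = 0.3880
R5: slight=0.87, fast=0.10; AND[a·b] → w = 0.0870
Rules with consequent 'fast': {R2, R4} → strengths 0.5916, 0.3880
Aggregate via t-conorm [a + b − a·b]: 0.7501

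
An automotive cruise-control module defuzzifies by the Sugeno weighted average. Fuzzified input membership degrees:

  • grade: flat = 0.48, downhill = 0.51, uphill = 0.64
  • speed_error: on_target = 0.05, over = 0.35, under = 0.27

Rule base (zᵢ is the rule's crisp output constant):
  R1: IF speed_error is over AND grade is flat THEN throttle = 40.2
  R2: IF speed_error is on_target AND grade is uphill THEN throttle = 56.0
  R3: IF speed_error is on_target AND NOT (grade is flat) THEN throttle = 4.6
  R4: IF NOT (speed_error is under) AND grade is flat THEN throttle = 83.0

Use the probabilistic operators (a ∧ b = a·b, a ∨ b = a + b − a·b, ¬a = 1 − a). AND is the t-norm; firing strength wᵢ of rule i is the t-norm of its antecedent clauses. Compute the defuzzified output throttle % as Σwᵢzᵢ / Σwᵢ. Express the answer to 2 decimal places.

65.49

R1 (z=40.2): over=0.35, flat=0.48; AND[a·b] → w = 0.1680
R2 (z=56.0): on_target=0.05, uphill=0.64; AND[a·b] → w = 0.0320
R3 (z=4.6): on_target=0.05, ¬flat=1−0.48=0.52; AND[a·b] → w = 0.0260
R4 (z=83.0): ¬under=1−0.27=0.73, flat=0.48; AND[a·b] → w = 0.3504
Weighted average = (0.1680·40.2 + 0.0320·56.0 + 0.0260·4.6 + 0.3504·83.0) / (0.1680 + 0.0320 + 0.0260 + 0.3504)
  = 37.7484 / 0.5764 = 65.49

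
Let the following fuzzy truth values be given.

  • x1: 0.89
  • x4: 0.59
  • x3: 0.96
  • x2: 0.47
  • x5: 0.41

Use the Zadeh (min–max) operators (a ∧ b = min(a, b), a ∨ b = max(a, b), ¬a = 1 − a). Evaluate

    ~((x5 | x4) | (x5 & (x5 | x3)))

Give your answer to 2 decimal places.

0.41

x5 | x4 = max(a, b) on (0.41, 0.59) = 0.59
x5 | x3 = max(a, b) on (0.41, 0.96) = 0.96
x5 & (x5 | x3) = min(a, b) on (0.41, 0.96) = 0.41
(x5 | x4) | (x5 & (x5 | x3)) = max(a, b) on (0.59, 0.41) = 0.59
~((x5 | x4) | (x5 & (x5 | x3))) = 1 − 0.59 = 0.41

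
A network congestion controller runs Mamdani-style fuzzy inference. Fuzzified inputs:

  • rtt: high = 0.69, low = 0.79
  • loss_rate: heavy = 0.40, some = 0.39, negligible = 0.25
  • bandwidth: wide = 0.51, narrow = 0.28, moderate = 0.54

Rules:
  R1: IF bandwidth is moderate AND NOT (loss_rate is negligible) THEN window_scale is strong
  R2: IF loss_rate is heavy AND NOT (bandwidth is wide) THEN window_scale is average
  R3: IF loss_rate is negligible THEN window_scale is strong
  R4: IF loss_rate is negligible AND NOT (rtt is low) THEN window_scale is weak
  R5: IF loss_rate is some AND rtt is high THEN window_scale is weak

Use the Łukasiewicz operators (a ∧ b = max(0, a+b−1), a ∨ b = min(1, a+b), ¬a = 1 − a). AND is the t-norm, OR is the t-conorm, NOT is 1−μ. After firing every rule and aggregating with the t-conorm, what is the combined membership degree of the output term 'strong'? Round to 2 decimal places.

R1: moderate=0.54, ¬negligible=1−0.25=0.75; AND[max(0, a+b−1)] → w = 0.29
R2: heavy=0.40, ¬wide=1−0.51=0.49; AND[max(0, a+b−1)] → w = 0.00
R3: negligible=0.25 → w = 0.25
R4: negligible=0.25, ¬low=1−0.79=0.21; AND[max(0, a+b−1)] → w = 0.00
R5: some=0.39, high=0.69; AND[max(0, a+b−1)] → w = 0.08
Rules with consequent 'strong': {R1, R3} → strengths 0.29, 0.25
Aggregate via t-conorm [min(1, a+b)]: 0.54

0.54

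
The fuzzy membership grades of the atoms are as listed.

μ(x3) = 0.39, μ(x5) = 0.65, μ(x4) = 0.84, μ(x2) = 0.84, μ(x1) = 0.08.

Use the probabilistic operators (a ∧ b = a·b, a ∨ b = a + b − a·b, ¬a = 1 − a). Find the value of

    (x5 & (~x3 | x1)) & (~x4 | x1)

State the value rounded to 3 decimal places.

~x3 = 1 − 0.3900 = 0.6100
~x3 | x1 = a + b − a·b on (0.6100, 0.0800) = 0.6412
x5 & (~x3 | x1) = a·b on (0.6500, 0.6412) = 0.4168
~x4 = 1 − 0.8400 = 0.1600
~x4 | x1 = a + b − a·b on (0.1600, 0.0800) = 0.2272
(x5 & (~x3 | x1)) & (~x4 | x1) = a·b on (0.4168, 0.2272) = 0.0947

0.095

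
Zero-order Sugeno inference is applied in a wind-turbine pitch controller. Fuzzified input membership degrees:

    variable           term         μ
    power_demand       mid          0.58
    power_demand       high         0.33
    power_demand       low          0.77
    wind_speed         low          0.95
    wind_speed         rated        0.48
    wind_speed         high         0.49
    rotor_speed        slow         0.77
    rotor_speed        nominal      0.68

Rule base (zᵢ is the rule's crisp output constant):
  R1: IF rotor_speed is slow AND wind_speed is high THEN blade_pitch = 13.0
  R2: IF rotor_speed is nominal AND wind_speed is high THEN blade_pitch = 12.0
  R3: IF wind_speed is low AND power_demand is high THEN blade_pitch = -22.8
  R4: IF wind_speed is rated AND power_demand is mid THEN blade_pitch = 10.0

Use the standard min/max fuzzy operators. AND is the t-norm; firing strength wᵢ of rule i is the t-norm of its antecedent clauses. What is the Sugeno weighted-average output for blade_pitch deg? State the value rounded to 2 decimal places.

5.32

R1 (z=13.0): slow=0.77, high=0.49; AND[min(a, b)] → w = 0.49
R2 (z=12.0): nominal=0.68, high=0.49; AND[min(a, b)] → w = 0.49
R3 (z=-22.8): low=0.95, high=0.33; AND[min(a, b)] → w = 0.33
R4 (z=10.0): rated=0.48, mid=0.58; AND[min(a, b)] → w = 0.48
Weighted average = (0.49·13.0 + 0.49·12.0 + 0.33·-22.8 + 0.48·10.0) / (0.49 + 0.49 + 0.33 + 0.48)
  = 9.5260 / 1.7900 = 5.32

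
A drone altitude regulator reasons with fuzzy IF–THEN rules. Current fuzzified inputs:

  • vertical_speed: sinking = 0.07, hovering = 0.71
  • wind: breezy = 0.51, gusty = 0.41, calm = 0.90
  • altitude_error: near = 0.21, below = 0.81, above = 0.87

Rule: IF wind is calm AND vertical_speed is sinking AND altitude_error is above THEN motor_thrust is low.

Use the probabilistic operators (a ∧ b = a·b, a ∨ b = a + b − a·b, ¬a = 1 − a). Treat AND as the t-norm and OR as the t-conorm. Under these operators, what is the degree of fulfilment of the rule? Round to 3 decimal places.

firing strength: calm=0.90, sinking=0.07, above=0.87; AND[a·b] → w = 0.0548

0.055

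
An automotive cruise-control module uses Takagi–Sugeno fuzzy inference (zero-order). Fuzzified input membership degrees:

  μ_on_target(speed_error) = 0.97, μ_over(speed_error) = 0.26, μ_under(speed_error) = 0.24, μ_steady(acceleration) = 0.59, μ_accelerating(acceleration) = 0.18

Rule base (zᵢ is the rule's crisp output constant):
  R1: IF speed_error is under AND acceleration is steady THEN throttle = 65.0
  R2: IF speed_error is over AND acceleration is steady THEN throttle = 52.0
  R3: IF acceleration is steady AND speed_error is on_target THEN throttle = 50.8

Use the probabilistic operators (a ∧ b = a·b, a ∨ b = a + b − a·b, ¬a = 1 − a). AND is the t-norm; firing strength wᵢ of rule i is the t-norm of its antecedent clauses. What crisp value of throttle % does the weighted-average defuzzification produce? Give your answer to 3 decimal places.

53.331

R1 (z=65.0): under=0.24, steady=0.59; AND[a·b] → w = 0.1416
R2 (z=52.0): over=0.26, steady=0.59; AND[a·b] → w = 0.1534
R3 (z=50.8): steady=0.59, on_target=0.97; AND[a·b] → w = 0.5723
Weighted average = (0.1416·65.0 + 0.1534·52.0 + 0.5723·50.8) / (0.1416 + 0.1534 + 0.5723)
  = 46.2536 / 0.8673 = 53.331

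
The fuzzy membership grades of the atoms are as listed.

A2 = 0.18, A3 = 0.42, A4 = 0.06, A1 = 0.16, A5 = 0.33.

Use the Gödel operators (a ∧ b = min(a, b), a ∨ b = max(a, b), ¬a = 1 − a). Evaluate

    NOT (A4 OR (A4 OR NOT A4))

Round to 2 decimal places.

0.06

NOT A4 = 1 − 0.06 = 0.94
A4 OR NOT A4 = max(a, b) on (0.06, 0.94) = 0.94
A4 OR (A4 OR NOT A4) = max(a, b) on (0.06, 0.94) = 0.94
NOT (A4 OR (A4 OR NOT A4)) = 1 − 0.94 = 0.06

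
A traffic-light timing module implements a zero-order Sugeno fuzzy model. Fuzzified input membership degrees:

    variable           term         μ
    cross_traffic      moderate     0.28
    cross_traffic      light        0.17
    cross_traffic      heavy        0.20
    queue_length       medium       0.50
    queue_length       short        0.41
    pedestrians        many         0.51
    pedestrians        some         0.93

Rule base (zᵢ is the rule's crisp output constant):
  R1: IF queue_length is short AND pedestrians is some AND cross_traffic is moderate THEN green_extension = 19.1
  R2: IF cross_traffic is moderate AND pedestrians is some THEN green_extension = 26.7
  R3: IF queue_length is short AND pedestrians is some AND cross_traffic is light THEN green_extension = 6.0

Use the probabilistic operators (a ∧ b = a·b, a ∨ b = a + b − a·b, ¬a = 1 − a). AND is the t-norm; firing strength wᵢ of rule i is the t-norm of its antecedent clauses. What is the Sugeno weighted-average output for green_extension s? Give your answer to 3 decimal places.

R1 (z=19.1): short=0.41, some=0.93, moderate=0.28; AND[a·b] → w = 0.1068
R2 (z=26.7): moderate=0.28, some=0.93; AND[a·b] → w = 0.2604
R3 (z=6.0): short=0.41, some=0.93, light=0.17; AND[a·b] → w = 0.0648
Weighted average = (0.1068·19.1 + 0.2604·26.7 + 0.0648·6.0) / (0.1068 + 0.2604 + 0.0648)
  = 9.3808 / 0.4320 = 21.716

21.716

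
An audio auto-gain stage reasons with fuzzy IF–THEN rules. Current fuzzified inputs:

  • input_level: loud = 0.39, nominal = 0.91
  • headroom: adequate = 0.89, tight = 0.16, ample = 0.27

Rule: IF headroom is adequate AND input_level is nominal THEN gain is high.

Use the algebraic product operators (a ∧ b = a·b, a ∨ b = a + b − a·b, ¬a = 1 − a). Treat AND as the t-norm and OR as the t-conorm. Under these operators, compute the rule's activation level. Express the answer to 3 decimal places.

0.810

firing strength: adequate=0.89, nominal=0.91; AND[a·b] → w = 0.8099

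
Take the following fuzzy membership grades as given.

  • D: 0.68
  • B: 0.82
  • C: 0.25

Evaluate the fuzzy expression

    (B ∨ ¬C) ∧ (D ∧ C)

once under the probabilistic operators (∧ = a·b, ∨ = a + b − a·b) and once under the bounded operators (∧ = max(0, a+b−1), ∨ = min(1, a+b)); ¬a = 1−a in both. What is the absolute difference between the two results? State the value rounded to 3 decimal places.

Under probabilistic:
  ¬C = 1 − 0.2500 = 0.7500
  B ∨ ¬C = a + b − a·b on (0.8200, 0.7500) = 0.9550
  D ∧ C = a·b on (0.6800, 0.2500) = 0.1700
  (B ∨ ¬C) ∧ (D ∧ C) = a·b on (0.9550, 0.1700) = 0.1623
  → value = 0.1623
Under bounded:
  ¬C = 1 − 0.25 = 0.75
  B ∨ ¬C = min(1, a+b) on (0.82, 0.75) = 1.00
  D ∧ C = max(0, a+b−1) on (0.68, 0.25) = 0.00
  (B ∨ ¬C) ∧ (D ∧ C) = max(0, a+b−1) on (1.00, 0.00) = 0.00
  → value = 0.0000
|0.1623 − 0.0000| = 0.162

0.162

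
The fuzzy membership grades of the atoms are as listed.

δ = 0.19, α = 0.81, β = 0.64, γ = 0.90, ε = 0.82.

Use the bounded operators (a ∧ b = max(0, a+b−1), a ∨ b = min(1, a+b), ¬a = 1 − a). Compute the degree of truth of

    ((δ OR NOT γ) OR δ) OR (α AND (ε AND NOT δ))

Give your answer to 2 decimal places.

NOT γ = 1 − 0.90 = 0.10
δ OR NOT γ = min(1, a+b) on (0.19, 0.10) = 0.29
(δ OR NOT γ) OR δ = min(1, a+b) on (0.29, 0.19) = 0.48
NOT δ = 1 − 0.19 = 0.81
ε AND NOT δ = max(0, a+b−1) on (0.82, 0.81) = 0.63
α AND (ε AND NOT δ) = max(0, a+b−1) on (0.81, 0.63) = 0.44
((δ OR NOT γ) OR δ) OR (α AND (ε AND NOT δ)) = min(1, a+b) on (0.48, 0.44) = 0.92

0.92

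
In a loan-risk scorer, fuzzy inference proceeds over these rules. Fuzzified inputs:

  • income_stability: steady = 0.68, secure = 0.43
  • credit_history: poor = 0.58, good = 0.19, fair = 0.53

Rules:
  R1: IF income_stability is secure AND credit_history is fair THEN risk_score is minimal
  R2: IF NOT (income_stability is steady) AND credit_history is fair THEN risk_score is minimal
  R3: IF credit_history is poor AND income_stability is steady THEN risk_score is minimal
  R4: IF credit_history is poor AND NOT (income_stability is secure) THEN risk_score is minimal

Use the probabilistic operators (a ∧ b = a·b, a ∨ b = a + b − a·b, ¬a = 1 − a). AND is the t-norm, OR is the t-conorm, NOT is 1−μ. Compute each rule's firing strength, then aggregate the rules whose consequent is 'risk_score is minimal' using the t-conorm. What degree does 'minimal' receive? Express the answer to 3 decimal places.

R1: secure=0.43, fair=0.53; AND[a·b] → w = 0.2279
R2: ¬steady=1−0.68=0.32, fair=0.53; AND[a·b] → w = 0.1696
R3: poor=0.58, steady=0.68; AND[a·b] → w = 0.3944
R4: poor=0.58, ¬secure=1−0.43=0.57; AND[a·b] → w = 0.3306
Rules with consequent 'minimal': {R1, R2, R3, R4} → strengths 0.2279, 0.1696, 0.3944, 0.3306
Aggregate via t-conorm [a + b − a·b]: 0.7401

0.740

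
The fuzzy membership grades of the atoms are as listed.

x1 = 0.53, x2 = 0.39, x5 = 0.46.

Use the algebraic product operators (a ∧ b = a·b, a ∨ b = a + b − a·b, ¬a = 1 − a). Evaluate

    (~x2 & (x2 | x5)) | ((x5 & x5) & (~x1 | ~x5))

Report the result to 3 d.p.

~x2 = 1 − 0.3900 = 0.6100
x2 | x5 = a + b − a·b on (0.3900, 0.4600) = 0.6706
~x2 & (x2 | x5) = a·b on (0.6100, 0.6706) = 0.4091
x5 & x5 = a·b on (0.4600, 0.4600) = 0.2116
~x1 = 1 − 0.5300 = 0.4700
~x5 = 1 − 0.4600 = 0.5400
~x1 | ~x5 = a + b − a·b on (0.4700, 0.5400) = 0.7562
(x5 & x5) & (~x1 | ~x5) = a·b on (0.2116, 0.7562) = 0.1600
(~x2 & (x2 | x5)) | ((x5 & x5) & (~x1 | ~x5)) = a + b − a·b on (0.4091, 0.1600) = 0.5036

0.504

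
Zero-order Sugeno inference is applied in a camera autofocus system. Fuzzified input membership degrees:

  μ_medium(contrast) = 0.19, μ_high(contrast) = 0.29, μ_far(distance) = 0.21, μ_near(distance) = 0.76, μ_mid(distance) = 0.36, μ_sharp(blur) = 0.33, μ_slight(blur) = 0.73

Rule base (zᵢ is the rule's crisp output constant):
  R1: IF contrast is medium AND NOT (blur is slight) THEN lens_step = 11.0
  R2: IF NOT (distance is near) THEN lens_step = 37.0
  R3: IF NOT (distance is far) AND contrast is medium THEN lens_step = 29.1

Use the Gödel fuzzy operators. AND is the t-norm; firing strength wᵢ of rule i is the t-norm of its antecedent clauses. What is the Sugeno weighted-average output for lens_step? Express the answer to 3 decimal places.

R1 (z=11.0): medium=0.19, ¬slight=1−0.73=0.27; AND[min(a, b)] → w = 0.19
R2 (z=37.0): ¬near=1−0.76=0.24 → w = 0.24
R3 (z=29.1): ¬far=1−0.21=0.79, medium=0.19; AND[min(a, b)] → w = 0.19
Weighted average = (0.19·11.0 + 0.24·37.0 + 0.19·29.1) / (0.19 + 0.24 + 0.19)
  = 16.4990 / 0.6200 = 26.611

26.611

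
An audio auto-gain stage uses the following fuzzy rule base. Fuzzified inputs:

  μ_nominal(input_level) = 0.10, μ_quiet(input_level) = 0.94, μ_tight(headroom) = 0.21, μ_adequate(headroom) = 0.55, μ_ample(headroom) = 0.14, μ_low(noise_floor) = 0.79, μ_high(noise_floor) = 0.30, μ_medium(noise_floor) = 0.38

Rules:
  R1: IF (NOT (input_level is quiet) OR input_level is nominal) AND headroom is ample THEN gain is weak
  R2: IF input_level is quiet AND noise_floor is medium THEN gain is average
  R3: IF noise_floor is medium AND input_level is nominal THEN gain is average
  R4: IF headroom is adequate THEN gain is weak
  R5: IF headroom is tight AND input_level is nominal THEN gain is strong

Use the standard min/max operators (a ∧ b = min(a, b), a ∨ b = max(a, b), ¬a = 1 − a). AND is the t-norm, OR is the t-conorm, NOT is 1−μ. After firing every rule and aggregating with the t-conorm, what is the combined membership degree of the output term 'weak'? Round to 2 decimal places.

R1: (¬quiet=1−0.94=0.06 OR nominal=0.10) = 0.10; AND[min(a, b)] with ample=0.14 → w = 0.10
R2: quiet=0.94, medium=0.38; AND[min(a, b)] → w = 0.38
R3: medium=0.38, nominal=0.10; AND[min(a, b)] → w = 0.10
R4: adequate=0.55 → w = 0.55
R5: tight=0.21, nominal=0.10; AND[min(a, b)] → w = 0.10
Rules with consequent 'weak': {R1, R4} → strengths 0.10, 0.55
Aggregate via t-conorm [max(a, b)]: 0.55

0.55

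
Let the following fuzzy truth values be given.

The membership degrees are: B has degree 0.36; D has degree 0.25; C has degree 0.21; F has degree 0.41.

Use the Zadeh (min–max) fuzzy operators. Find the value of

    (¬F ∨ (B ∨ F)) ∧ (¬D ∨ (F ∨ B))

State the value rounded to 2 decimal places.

0.59

¬F = 1 − 0.41 = 0.59
B ∨ F = max(a, b) on (0.36, 0.41) = 0.41
¬F ∨ (B ∨ F) = max(a, b) on (0.59, 0.41) = 0.59
¬D = 1 − 0.25 = 0.75
F ∨ B = max(a, b) on (0.41, 0.36) = 0.41
¬D ∨ (F ∨ B) = max(a, b) on (0.75, 0.41) = 0.75
(¬F ∨ (B ∨ F)) ∧ (¬D ∨ (F ∨ B)) = min(a, b) on (0.59, 0.75) = 0.59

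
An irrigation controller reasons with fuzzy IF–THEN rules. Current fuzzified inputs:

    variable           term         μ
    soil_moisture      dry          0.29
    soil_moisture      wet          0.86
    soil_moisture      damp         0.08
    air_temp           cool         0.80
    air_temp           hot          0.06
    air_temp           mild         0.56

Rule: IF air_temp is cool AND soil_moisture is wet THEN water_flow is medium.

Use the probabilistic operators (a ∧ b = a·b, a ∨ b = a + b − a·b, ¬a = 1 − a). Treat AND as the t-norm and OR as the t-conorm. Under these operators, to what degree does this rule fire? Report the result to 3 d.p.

0.688

firing strength: cool=0.80, wet=0.86; AND[a·b] → w = 0.6880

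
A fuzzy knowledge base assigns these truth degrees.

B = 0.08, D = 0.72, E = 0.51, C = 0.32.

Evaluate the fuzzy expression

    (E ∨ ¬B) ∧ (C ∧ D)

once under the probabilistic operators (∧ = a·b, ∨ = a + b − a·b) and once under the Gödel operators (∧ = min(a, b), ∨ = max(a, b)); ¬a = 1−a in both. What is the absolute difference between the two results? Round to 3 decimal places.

Under probabilistic:
  ¬B = 1 − 0.0800 = 0.9200
  E ∨ ¬B = a + b − a·b on (0.5100, 0.9200) = 0.9608
  C ∧ D = a·b on (0.3200, 0.7200) = 0.2304
  (E ∨ ¬B) ∧ (C ∧ D) = a·b on (0.9608, 0.2304) = 0.2214
  → value = 0.2214
Under Gödel:
  ¬B = 1 − 0.08 = 0.92
  E ∨ ¬B = max(a, b) on (0.51, 0.92) = 0.92
  C ∧ D = min(a, b) on (0.32, 0.72) = 0.32
  (E ∨ ¬B) ∧ (C ∧ D) = min(a, b) on (0.92, 0.32) = 0.32
  → value = 0.3200
|0.2214 − 0.3200| = 0.099

0.099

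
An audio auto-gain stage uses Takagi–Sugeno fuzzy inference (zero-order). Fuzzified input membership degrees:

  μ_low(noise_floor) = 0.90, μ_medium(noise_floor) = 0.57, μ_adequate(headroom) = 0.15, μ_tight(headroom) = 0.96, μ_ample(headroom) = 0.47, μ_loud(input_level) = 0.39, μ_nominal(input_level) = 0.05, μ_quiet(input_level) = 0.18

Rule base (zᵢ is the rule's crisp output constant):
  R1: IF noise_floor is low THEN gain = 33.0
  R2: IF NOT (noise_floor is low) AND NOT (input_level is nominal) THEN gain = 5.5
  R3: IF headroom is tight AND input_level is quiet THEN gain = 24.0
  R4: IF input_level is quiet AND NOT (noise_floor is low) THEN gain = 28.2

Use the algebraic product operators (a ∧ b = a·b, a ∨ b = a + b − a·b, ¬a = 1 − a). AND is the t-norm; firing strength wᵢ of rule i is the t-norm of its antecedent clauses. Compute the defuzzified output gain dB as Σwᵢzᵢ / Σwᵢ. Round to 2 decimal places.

29.41

R1 (z=33.0): low=0.90 → w = 0.9000
R2 (z=5.5): ¬low=1−0.90=0.10, ¬nominal=1−0.05=0.95; AND[a·b] → w = 0.0950
R3 (z=24.0): tight=0.96, quiet=0.18; AND[a·b] → w = 0.1728
R4 (z=28.2): quiet=0.18, ¬low=1−0.90=0.10; AND[a·b] → w = 0.0180
Weighted average = (0.9000·33.0 + 0.0950·5.5 + 0.1728·24.0 + 0.0180·28.2) / (0.9000 + 0.0950 + 0.1728 + 0.0180)
  = 34.8773 / 1.1858 = 29.41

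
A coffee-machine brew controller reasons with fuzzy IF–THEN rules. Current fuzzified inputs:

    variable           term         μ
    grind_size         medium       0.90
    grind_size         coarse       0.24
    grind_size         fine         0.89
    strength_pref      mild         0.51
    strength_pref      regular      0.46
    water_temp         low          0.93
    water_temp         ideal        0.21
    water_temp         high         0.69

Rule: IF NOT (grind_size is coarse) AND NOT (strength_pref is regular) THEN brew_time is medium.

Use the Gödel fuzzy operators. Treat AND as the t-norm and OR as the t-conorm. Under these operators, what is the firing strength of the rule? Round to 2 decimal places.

firing strength: ¬coarse=1−0.24=0.76, ¬regular=1−0.46=0.54; AND[min(a, b)] → w = 0.54

0.54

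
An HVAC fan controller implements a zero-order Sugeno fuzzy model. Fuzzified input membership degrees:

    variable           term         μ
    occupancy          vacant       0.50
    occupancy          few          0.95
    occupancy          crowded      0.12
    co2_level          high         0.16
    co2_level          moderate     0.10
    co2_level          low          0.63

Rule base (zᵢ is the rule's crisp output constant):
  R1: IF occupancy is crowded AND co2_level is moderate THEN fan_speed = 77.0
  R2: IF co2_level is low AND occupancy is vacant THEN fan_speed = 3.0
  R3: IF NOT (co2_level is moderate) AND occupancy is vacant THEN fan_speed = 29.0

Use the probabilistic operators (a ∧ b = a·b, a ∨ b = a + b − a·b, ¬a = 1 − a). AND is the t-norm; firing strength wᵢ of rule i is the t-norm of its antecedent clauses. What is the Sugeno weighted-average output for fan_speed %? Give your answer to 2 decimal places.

R1 (z=77.0): crowded=0.12, moderate=0.10; AND[a·b] → w = 0.0120
R2 (z=3.0): low=0.63, vacant=0.50; AND[a·b] → w = 0.3150
R3 (z=29.0): ¬moderate=1−0.10=0.90, vacant=0.50; AND[a·b] → w = 0.4500
Weighted average = (0.0120·77.0 + 0.3150·3.0 + 0.4500·29.0) / (0.0120 + 0.3150 + 0.4500)
  = 14.9190 / 0.7770 = 19.20

19.20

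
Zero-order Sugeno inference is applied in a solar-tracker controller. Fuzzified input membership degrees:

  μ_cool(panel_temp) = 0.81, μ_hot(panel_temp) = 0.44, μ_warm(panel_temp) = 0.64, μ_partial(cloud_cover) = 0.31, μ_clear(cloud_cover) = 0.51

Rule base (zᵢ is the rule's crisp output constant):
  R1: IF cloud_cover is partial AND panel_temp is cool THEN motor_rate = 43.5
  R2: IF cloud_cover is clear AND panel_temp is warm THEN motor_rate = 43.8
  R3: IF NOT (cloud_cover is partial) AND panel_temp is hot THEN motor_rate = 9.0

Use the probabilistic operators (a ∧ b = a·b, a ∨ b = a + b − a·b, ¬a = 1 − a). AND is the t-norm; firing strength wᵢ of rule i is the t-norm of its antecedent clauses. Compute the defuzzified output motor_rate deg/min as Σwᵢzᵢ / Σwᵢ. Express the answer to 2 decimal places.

31.72

R1 (z=43.5): partial=0.31, cool=0.81; AND[a·b] → w = 0.2511
R2 (z=43.8): clear=0.51, warm=0.64; AND[a·b] → w = 0.3264
R3 (z=9.0): ¬partial=1−0.31=0.69, hot=0.44; AND[a·b] → w = 0.3036
Weighted average = (0.2511·43.5 + 0.3264·43.8 + 0.3036·9.0) / (0.2511 + 0.3264 + 0.3036)
  = 27.9516 / 0.8811 = 31.72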